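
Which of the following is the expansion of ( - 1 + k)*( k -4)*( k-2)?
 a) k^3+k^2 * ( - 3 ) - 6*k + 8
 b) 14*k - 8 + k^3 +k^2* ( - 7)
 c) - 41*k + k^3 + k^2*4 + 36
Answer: b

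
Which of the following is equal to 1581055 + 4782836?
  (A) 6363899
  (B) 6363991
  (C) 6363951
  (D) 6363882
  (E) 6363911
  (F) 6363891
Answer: F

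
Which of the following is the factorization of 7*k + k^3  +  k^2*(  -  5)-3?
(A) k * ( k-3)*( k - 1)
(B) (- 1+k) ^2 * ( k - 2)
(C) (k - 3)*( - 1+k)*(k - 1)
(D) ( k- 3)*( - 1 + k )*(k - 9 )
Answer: C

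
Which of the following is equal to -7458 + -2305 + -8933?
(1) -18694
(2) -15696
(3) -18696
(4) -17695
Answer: 3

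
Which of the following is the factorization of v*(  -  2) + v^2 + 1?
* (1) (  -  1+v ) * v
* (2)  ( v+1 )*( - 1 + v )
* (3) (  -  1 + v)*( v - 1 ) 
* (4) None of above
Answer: 3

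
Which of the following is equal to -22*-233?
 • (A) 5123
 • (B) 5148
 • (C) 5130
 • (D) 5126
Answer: D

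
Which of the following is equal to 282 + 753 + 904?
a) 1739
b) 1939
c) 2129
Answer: b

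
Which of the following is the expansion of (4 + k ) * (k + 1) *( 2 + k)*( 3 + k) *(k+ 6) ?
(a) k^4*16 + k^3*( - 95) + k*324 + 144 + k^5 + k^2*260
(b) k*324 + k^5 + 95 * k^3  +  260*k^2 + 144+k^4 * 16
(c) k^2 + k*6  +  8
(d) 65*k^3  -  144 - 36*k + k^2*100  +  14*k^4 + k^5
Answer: b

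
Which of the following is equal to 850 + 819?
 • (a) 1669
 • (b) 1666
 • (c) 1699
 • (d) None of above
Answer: a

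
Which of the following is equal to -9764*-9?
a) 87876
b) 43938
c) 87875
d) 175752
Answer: a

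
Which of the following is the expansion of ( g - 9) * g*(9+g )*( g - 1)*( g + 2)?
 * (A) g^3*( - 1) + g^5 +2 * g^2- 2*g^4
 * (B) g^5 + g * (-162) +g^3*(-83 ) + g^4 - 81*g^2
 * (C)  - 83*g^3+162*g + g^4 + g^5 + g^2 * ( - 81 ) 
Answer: C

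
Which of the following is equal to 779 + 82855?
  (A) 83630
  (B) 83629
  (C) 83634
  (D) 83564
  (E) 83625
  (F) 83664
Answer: C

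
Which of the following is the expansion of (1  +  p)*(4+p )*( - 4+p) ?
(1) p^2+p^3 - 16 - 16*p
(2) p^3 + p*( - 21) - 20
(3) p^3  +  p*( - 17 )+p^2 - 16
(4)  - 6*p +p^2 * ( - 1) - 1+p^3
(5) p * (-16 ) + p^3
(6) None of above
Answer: 1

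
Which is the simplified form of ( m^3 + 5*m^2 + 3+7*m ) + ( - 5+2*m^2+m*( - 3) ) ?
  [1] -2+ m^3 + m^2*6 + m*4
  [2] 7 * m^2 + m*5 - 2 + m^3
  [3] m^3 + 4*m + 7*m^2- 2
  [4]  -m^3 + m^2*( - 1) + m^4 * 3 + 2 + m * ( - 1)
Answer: 3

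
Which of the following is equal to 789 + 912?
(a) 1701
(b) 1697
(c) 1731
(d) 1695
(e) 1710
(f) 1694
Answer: a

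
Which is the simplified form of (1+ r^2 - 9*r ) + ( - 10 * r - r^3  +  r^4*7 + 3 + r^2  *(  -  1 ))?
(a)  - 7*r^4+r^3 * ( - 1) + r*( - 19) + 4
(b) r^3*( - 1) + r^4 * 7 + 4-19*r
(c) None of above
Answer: b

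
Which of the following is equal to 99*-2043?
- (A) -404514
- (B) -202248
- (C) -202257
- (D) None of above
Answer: C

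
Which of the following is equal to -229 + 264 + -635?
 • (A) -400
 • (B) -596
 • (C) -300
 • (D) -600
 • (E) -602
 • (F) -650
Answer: D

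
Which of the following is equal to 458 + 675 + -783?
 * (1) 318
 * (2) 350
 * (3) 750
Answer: 2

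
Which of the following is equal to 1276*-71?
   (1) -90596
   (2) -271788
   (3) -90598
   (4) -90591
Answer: 1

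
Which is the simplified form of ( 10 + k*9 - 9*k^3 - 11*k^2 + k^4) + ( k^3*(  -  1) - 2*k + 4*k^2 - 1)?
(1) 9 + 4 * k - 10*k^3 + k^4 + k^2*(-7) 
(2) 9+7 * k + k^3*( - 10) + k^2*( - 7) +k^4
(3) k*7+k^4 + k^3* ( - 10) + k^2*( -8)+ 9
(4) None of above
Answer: 2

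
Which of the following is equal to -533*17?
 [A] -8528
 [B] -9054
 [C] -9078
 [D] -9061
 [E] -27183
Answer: D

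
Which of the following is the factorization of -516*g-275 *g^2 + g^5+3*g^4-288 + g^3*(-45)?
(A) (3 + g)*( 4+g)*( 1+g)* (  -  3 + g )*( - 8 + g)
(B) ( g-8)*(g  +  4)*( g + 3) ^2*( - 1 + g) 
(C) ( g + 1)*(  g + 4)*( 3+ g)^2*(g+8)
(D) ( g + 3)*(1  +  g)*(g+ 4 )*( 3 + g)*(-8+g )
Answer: D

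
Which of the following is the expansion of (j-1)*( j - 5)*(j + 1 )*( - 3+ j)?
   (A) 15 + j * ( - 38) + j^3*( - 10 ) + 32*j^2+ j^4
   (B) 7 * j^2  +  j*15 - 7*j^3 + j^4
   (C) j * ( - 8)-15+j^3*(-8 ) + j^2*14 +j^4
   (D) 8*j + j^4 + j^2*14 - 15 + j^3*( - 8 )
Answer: D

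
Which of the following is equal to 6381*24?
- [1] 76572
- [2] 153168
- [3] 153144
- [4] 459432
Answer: 3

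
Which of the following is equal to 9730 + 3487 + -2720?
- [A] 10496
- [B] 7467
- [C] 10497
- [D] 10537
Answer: C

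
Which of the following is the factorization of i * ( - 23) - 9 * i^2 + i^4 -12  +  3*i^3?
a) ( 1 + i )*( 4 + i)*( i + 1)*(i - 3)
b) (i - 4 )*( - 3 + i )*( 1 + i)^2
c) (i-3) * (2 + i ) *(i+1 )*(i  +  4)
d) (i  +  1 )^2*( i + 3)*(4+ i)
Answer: a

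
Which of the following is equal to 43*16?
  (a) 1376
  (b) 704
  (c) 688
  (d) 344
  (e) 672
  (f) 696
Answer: c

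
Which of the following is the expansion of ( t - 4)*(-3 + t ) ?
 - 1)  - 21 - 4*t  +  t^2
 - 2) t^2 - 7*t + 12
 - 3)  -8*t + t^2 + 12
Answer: 2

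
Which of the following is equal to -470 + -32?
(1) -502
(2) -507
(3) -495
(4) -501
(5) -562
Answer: 1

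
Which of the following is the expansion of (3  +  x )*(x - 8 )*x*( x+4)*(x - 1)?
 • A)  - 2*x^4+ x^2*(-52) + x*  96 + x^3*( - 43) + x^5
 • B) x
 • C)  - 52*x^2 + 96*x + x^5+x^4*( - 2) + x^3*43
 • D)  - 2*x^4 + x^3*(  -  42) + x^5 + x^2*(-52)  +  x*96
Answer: A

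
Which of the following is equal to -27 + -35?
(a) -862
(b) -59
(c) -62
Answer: c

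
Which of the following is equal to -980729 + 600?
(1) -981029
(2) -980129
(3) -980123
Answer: 2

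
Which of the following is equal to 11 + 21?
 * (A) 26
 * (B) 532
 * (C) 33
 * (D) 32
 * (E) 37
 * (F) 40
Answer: D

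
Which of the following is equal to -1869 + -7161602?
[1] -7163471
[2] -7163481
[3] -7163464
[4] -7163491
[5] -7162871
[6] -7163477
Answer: 1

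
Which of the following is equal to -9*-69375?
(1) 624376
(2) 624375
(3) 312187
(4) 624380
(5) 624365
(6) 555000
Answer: 2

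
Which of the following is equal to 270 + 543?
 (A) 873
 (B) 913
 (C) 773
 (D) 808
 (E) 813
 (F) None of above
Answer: E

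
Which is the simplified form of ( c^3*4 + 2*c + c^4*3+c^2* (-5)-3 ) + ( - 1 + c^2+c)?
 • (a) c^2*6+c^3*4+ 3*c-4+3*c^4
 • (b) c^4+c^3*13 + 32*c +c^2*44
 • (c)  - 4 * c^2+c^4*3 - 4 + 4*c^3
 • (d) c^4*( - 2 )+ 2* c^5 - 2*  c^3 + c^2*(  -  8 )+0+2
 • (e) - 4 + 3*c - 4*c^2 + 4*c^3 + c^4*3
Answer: e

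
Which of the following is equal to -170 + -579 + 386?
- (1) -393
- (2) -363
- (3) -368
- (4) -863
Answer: 2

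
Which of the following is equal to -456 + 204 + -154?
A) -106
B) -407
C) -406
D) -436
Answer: C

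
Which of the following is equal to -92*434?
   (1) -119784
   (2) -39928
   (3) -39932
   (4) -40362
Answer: 2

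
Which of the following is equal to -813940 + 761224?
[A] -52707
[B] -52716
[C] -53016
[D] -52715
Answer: B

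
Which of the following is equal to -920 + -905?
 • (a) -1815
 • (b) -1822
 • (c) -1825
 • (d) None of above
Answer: c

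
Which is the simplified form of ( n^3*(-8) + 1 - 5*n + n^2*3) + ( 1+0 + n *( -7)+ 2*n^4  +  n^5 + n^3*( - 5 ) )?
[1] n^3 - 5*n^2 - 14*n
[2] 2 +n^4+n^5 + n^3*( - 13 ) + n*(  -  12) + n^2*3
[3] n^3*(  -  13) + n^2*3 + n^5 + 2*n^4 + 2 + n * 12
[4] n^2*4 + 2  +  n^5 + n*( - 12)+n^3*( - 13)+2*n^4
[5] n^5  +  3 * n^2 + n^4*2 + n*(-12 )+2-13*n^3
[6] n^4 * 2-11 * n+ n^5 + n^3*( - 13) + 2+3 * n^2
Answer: 5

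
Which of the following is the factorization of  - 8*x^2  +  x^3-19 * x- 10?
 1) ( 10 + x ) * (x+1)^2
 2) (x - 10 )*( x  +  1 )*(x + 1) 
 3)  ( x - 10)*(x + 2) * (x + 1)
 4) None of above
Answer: 2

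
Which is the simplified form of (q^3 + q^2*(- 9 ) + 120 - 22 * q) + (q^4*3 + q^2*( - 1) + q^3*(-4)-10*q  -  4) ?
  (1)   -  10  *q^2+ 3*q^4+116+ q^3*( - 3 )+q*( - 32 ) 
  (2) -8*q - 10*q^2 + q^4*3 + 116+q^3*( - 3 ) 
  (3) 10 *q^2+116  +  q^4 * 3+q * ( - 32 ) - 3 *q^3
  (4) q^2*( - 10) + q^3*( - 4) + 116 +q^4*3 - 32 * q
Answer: 1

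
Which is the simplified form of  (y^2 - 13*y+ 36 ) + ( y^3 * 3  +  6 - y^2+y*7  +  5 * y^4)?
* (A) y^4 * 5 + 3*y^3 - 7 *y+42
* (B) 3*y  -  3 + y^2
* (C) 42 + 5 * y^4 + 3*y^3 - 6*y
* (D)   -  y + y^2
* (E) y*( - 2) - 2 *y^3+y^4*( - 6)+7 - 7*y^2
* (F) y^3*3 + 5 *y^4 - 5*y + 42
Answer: C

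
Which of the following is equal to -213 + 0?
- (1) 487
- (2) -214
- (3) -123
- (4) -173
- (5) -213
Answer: 5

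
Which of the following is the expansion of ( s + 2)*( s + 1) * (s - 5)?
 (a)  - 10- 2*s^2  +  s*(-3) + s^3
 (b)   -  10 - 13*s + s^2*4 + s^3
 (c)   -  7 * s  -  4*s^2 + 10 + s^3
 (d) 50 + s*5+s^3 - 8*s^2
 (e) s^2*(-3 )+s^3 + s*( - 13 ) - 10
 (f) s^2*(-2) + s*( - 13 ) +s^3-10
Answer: f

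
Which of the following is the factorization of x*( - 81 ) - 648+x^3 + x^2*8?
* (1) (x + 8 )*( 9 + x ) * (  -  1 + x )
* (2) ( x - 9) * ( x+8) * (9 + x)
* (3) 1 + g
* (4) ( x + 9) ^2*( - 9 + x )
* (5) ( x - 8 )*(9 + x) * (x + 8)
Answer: 2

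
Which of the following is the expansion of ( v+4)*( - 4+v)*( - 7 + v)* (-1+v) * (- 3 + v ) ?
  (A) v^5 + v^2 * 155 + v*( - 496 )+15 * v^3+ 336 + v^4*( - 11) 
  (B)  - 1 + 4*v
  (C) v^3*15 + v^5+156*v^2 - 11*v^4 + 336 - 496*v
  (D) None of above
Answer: A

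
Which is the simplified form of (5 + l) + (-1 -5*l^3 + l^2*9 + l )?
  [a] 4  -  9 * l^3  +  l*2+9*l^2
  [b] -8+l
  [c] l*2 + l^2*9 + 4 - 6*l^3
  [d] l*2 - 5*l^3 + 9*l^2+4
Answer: d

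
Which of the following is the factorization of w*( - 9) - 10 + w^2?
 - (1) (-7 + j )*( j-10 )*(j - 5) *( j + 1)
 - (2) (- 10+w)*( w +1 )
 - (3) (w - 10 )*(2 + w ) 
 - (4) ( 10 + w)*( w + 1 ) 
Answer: 2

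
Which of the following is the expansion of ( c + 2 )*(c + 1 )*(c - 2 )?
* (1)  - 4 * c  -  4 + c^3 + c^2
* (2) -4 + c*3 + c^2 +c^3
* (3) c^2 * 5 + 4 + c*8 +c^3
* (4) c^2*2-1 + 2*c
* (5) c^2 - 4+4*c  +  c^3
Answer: 1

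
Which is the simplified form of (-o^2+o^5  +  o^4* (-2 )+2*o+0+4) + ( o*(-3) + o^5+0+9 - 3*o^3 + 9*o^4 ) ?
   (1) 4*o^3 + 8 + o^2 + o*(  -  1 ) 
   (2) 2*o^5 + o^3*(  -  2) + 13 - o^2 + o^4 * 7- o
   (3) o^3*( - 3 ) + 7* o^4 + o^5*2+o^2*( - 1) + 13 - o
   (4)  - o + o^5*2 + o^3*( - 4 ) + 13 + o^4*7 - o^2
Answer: 3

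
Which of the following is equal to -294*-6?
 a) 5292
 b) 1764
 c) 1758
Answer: b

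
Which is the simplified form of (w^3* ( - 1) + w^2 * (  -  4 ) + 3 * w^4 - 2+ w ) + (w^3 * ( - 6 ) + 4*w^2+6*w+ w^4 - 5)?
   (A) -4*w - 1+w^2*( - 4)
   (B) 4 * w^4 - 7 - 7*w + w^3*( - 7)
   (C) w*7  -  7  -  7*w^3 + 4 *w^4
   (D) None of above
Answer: C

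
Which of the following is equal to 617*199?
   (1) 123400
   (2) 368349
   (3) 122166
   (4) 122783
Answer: 4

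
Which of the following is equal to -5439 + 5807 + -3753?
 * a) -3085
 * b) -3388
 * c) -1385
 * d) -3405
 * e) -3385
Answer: e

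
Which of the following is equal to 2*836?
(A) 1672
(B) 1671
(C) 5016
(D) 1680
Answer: A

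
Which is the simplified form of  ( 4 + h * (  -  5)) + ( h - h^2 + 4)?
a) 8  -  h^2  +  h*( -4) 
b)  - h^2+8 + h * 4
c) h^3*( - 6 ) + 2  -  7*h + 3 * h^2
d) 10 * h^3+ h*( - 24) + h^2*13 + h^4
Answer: a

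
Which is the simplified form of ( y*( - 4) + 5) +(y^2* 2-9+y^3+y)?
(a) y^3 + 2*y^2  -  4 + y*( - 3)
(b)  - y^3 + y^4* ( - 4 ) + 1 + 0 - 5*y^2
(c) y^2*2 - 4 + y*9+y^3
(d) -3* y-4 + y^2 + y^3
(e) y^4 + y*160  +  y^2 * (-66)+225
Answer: a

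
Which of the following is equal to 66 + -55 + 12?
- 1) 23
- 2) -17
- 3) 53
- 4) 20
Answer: 1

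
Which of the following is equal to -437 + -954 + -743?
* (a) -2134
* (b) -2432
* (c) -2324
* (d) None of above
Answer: a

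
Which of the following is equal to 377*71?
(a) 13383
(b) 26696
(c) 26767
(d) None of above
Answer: c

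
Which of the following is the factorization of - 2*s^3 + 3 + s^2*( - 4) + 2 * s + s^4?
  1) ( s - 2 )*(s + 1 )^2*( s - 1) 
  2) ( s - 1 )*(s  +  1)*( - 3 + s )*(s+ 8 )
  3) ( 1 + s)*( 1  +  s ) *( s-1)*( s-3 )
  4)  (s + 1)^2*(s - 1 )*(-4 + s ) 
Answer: 3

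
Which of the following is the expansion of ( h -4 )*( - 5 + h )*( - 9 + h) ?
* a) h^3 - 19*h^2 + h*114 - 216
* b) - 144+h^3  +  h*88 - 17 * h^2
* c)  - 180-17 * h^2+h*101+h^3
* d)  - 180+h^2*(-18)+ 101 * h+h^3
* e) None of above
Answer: d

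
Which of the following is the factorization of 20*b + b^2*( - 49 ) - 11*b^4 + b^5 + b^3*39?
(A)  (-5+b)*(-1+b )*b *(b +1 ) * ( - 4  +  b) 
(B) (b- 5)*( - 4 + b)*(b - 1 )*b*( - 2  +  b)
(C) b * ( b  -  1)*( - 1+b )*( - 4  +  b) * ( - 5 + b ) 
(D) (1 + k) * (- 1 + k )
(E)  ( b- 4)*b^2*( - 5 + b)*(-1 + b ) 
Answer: C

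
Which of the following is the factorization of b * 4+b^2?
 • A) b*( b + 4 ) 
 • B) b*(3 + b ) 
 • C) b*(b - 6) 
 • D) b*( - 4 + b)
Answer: A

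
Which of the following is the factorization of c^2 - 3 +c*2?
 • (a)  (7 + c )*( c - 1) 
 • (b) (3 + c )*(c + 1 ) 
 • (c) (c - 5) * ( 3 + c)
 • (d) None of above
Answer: d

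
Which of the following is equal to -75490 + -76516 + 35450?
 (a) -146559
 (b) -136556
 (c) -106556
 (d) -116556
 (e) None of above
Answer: d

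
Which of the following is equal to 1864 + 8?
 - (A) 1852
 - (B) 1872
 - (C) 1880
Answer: B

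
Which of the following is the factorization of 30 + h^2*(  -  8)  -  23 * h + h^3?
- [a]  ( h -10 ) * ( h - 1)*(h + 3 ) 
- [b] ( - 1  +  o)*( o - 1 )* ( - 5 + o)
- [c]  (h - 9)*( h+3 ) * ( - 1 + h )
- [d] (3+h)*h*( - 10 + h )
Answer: a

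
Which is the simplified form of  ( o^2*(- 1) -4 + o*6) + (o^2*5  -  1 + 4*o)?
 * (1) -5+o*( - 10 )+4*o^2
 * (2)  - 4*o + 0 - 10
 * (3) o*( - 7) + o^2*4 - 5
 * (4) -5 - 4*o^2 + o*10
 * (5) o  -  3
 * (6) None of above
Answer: 6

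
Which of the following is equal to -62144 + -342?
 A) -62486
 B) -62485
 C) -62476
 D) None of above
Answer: A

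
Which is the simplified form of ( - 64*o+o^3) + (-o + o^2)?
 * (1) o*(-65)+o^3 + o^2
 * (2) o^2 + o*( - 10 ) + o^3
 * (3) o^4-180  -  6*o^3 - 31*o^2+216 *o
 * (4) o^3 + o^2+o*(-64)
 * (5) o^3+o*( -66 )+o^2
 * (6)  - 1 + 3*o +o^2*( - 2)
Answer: 1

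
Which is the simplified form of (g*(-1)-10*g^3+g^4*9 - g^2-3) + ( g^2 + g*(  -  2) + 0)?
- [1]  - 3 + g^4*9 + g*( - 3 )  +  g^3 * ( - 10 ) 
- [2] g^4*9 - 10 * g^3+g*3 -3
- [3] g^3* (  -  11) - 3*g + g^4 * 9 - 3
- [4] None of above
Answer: 1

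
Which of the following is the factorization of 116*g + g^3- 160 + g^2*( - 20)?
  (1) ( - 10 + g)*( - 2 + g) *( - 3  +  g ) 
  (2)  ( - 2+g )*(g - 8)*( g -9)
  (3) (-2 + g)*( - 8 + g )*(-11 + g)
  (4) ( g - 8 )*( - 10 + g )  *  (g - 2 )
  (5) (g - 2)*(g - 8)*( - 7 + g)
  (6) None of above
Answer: 4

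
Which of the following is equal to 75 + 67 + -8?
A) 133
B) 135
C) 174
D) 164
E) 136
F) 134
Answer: F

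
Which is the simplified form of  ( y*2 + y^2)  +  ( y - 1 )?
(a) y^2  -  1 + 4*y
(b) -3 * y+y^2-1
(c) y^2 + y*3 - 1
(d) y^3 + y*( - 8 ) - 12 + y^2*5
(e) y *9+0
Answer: c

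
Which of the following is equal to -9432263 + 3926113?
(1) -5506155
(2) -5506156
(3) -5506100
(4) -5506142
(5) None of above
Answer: 5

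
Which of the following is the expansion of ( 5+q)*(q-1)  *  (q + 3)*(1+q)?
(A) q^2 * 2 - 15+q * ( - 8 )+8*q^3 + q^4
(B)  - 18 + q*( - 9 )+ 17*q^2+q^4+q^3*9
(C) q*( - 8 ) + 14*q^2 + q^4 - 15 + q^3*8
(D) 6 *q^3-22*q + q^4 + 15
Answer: C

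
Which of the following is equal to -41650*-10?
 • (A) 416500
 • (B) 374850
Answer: A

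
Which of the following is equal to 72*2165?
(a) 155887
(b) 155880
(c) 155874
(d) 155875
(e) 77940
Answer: b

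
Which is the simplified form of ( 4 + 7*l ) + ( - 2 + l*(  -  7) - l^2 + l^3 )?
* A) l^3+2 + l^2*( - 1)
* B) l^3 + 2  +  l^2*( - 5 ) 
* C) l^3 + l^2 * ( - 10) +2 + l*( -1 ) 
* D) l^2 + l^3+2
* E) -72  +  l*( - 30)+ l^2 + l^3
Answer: A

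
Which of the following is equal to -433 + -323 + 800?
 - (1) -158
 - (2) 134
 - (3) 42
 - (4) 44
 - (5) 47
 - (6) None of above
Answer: 4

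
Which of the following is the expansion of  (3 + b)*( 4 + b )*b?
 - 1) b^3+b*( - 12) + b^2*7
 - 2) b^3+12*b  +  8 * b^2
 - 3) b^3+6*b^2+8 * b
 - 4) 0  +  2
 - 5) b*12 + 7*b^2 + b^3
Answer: 5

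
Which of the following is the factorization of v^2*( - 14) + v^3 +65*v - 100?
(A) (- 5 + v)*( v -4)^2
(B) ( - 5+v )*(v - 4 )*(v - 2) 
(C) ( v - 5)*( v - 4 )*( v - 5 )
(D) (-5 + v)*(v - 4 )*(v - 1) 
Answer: C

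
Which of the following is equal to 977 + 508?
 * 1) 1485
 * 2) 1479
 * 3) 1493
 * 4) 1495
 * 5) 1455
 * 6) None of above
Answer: 1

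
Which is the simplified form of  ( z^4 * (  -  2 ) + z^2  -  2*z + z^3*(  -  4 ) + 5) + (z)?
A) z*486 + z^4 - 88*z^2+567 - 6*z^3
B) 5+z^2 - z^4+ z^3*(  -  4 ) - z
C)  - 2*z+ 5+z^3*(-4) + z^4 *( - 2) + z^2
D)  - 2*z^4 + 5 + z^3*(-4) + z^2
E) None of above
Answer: E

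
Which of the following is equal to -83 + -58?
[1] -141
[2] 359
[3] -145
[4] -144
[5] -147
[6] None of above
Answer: 1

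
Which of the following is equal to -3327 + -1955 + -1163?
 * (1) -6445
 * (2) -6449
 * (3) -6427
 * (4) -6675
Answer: 1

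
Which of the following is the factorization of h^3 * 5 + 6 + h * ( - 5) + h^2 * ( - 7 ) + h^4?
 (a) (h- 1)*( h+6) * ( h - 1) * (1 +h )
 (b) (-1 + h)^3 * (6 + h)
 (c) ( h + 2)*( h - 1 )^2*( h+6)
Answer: a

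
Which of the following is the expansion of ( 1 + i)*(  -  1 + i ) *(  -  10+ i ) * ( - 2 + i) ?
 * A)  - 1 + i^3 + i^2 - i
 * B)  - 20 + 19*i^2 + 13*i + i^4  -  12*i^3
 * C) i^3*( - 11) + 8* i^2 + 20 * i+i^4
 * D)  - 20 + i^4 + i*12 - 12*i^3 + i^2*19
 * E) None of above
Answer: D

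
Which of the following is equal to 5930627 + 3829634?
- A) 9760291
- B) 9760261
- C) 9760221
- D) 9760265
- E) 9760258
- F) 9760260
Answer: B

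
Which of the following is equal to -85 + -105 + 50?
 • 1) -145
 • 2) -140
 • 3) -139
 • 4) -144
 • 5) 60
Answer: 2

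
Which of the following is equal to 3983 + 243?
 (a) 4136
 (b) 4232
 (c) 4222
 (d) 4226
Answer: d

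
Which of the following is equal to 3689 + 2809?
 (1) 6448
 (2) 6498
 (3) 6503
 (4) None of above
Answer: 2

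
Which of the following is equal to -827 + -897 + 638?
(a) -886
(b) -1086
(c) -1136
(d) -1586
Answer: b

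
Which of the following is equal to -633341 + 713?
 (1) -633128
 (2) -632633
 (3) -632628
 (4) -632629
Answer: 3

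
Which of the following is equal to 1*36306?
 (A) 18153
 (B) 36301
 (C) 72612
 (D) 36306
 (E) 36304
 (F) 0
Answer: D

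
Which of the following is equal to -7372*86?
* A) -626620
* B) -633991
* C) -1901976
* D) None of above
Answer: D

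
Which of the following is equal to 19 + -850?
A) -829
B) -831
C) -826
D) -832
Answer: B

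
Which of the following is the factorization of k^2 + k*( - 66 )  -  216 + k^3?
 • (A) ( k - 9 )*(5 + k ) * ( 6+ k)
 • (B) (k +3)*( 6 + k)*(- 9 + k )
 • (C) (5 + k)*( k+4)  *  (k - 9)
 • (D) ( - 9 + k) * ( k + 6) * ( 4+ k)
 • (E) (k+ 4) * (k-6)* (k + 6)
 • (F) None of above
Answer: D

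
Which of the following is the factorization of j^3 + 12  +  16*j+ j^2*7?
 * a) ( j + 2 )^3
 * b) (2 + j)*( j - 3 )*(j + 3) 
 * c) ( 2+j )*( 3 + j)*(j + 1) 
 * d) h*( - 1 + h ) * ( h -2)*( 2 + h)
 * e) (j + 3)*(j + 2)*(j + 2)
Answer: e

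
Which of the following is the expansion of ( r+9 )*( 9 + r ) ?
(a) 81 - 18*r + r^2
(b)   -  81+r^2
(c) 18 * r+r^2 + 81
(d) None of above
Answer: c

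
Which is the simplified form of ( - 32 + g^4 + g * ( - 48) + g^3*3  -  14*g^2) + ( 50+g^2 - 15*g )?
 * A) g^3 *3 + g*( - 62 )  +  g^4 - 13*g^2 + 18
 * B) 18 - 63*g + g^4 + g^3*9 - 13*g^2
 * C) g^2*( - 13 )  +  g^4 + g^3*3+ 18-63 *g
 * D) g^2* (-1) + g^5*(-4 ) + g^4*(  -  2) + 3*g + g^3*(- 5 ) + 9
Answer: C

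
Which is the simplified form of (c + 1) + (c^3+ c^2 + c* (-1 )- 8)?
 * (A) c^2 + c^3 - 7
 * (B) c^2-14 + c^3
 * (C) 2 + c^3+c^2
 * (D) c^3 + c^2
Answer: A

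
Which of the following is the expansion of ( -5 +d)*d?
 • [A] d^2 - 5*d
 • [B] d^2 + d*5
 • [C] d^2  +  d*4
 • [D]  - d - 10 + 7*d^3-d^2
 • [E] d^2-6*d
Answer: A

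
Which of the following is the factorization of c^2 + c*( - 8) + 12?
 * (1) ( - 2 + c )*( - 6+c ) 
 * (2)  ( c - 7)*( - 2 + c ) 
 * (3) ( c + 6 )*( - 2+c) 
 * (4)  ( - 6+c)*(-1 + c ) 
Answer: 1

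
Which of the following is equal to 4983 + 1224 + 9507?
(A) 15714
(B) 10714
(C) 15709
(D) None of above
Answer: A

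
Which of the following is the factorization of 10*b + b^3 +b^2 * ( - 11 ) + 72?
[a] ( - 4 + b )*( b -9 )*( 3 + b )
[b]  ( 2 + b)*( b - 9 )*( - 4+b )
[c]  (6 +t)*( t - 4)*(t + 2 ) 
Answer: b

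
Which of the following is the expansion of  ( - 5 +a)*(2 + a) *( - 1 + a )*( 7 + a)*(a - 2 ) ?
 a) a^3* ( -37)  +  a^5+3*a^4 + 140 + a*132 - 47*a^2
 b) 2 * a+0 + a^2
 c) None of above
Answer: c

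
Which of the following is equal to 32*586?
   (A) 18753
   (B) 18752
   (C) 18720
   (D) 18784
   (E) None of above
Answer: B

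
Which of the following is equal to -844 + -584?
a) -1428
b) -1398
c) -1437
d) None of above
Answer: a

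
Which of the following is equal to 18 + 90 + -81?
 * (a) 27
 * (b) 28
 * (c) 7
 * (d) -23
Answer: a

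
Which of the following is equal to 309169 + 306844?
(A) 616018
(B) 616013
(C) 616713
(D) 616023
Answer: B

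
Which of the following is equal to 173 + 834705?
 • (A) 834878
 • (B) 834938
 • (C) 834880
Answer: A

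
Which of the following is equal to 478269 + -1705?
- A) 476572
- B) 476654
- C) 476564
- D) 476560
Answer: C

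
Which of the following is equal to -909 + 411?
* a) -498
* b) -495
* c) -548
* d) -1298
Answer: a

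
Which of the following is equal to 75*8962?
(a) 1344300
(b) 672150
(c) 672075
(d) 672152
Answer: b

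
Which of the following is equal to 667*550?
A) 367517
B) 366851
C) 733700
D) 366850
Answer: D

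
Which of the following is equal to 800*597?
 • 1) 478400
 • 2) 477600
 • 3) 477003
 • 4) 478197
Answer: 2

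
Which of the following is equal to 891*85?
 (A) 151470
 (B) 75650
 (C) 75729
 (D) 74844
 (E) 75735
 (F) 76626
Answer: E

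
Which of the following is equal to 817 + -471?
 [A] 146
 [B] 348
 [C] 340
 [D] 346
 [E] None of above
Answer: D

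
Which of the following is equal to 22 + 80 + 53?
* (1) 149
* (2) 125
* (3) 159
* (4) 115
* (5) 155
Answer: 5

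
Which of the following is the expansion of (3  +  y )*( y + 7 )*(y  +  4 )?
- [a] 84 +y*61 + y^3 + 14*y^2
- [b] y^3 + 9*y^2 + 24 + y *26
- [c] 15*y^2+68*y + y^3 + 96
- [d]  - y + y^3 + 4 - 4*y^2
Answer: a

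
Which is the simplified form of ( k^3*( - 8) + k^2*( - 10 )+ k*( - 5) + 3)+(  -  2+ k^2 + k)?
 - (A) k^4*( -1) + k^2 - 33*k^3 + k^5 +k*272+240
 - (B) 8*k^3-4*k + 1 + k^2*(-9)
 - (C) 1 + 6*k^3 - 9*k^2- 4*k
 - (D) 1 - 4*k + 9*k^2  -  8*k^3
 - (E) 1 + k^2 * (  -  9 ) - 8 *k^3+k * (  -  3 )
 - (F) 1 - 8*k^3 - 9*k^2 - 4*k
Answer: F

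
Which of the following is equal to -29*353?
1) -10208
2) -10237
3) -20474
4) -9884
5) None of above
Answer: 2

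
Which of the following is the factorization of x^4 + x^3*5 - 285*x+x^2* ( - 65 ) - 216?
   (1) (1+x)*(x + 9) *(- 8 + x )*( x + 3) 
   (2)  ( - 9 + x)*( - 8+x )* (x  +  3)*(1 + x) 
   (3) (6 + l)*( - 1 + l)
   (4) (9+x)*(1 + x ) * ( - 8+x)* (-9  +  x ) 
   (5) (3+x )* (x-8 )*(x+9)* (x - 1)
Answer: 1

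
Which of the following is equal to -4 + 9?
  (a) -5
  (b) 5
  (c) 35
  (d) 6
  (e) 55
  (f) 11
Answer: b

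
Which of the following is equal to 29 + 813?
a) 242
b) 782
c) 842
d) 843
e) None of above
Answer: c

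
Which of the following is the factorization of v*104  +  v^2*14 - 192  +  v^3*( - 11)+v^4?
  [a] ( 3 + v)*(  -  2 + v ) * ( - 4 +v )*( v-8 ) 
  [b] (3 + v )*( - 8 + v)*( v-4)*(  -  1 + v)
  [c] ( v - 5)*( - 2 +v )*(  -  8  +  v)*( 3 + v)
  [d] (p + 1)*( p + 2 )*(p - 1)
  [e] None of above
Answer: a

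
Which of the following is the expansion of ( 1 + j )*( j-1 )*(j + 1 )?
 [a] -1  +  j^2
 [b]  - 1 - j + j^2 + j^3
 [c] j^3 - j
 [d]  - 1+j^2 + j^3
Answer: b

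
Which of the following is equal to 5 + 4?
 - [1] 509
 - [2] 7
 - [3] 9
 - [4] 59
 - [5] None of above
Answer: 3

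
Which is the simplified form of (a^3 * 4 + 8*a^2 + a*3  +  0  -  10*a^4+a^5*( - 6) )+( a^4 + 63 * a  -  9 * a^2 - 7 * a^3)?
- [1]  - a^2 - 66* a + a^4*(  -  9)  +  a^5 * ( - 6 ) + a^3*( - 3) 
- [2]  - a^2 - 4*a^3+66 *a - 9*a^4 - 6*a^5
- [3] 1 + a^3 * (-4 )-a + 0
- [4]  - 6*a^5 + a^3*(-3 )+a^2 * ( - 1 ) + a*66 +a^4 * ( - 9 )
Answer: 4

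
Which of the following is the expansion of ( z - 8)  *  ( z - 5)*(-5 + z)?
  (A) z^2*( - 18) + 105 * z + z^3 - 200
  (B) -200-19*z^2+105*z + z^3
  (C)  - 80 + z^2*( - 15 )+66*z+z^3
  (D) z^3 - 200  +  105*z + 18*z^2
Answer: A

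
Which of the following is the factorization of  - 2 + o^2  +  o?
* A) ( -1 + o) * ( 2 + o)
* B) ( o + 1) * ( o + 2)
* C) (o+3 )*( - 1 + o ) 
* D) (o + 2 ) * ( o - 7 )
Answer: A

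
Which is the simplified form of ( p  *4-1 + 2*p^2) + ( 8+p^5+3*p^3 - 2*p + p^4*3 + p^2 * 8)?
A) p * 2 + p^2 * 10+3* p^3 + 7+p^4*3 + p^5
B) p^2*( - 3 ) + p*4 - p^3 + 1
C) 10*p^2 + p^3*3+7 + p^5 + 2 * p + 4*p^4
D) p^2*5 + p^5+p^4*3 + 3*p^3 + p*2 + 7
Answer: A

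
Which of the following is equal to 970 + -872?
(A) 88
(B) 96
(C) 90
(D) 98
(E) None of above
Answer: D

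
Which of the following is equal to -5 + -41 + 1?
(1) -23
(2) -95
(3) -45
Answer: 3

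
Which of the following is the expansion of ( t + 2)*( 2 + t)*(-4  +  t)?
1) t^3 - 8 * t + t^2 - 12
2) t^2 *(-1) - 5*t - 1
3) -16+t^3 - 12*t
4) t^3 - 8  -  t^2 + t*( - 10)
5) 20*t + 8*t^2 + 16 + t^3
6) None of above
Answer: 3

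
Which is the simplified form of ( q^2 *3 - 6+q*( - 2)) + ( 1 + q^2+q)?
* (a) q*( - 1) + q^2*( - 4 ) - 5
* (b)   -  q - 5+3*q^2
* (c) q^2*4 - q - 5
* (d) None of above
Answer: c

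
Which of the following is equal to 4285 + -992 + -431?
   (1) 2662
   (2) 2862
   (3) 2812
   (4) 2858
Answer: 2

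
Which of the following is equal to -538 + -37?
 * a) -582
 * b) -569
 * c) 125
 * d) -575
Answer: d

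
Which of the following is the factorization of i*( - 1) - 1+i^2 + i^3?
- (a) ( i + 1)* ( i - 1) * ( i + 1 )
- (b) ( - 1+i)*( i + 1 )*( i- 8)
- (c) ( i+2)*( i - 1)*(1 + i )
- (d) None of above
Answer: a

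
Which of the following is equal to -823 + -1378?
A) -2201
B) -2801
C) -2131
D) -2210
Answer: A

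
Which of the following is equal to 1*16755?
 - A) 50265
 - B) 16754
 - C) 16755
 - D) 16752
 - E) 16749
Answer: C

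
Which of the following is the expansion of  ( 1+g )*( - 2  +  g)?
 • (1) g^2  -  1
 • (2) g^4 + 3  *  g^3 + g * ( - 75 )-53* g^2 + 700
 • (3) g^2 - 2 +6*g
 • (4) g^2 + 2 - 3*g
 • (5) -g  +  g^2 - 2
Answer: 5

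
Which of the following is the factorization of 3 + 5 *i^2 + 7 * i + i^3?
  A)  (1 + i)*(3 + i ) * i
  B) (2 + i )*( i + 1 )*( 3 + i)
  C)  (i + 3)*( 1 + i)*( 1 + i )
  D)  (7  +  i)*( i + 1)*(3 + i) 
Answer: C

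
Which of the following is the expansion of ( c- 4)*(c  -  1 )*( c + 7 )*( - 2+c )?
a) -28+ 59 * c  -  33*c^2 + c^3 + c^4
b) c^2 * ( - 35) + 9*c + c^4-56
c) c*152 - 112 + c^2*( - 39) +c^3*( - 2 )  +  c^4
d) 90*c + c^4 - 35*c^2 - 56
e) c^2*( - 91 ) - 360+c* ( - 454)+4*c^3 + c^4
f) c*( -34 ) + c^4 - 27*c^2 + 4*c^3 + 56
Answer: d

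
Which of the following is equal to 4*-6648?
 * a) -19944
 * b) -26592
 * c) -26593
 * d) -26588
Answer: b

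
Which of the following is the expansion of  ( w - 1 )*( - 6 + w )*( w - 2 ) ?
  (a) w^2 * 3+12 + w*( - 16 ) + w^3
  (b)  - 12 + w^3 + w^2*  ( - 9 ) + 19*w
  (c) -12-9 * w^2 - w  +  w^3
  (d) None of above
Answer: d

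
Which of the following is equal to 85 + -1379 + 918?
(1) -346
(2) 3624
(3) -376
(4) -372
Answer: 3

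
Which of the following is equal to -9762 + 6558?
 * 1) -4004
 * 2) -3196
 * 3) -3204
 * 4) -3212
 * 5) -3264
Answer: 3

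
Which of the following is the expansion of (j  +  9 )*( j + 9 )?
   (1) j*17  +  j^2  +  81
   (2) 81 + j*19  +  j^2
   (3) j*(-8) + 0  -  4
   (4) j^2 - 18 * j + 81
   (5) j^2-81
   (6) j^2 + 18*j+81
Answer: 6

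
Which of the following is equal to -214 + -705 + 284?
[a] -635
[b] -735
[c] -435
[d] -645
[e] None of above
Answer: a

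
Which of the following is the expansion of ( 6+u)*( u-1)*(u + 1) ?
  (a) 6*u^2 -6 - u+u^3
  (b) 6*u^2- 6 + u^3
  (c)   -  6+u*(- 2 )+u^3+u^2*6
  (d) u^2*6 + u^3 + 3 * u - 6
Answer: a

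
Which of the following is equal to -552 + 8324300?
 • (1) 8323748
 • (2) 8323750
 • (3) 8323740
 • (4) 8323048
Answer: 1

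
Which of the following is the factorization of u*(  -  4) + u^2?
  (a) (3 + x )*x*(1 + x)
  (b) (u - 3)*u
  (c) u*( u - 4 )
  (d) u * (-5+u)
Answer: c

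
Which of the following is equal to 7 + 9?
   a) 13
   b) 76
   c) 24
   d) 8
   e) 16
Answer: e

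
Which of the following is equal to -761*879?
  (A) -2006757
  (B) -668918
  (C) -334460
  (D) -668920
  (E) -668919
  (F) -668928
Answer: E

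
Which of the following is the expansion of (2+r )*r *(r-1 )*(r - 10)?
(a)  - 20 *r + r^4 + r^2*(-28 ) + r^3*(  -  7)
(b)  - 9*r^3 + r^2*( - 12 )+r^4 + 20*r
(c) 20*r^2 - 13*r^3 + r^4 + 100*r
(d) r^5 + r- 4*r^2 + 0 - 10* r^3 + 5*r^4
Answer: b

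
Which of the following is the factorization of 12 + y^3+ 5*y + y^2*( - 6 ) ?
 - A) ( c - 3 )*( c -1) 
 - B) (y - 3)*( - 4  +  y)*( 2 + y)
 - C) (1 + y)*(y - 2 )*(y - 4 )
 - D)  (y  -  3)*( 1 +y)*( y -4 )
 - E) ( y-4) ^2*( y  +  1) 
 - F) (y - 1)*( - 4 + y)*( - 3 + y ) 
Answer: D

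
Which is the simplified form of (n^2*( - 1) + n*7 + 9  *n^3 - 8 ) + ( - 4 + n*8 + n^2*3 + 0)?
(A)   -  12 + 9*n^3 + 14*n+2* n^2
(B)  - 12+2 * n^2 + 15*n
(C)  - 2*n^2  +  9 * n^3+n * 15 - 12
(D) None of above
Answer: D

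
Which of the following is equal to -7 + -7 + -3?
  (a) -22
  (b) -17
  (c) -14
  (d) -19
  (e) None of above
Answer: b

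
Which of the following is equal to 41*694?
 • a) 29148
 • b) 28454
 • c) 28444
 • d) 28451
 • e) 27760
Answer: b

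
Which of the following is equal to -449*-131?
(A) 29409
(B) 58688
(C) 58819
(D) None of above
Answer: C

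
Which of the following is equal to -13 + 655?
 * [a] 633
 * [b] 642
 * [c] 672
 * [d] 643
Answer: b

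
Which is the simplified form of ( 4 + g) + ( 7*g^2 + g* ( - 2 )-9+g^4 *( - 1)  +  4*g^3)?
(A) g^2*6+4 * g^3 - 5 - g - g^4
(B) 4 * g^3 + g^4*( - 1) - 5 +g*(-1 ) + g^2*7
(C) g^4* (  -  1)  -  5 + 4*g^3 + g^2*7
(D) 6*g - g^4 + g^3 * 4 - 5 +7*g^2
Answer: B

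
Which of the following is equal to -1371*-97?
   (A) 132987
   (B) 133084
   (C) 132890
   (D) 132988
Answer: A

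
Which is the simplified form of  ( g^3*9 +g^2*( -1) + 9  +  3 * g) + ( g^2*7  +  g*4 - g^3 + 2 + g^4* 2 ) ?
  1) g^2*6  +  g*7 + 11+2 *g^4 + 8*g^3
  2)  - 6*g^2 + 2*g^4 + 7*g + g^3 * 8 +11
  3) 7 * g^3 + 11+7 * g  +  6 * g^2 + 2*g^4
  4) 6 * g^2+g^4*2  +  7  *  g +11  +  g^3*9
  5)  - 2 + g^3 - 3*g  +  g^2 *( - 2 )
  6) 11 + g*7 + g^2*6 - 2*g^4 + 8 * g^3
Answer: 1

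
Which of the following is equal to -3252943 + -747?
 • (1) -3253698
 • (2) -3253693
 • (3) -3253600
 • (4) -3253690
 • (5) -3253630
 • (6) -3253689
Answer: 4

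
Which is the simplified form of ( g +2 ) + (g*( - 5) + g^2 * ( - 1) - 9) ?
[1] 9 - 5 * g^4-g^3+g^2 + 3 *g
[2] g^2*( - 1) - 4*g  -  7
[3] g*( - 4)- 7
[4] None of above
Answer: 2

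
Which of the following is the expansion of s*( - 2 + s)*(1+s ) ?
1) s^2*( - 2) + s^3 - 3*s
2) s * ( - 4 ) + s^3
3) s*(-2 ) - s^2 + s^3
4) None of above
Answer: 3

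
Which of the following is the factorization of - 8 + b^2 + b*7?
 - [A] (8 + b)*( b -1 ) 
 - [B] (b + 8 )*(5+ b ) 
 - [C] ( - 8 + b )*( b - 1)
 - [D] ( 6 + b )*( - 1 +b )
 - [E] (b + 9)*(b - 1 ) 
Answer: A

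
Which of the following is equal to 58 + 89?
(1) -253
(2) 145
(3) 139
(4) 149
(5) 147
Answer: 5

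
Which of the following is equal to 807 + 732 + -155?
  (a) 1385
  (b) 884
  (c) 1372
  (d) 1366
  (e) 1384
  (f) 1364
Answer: e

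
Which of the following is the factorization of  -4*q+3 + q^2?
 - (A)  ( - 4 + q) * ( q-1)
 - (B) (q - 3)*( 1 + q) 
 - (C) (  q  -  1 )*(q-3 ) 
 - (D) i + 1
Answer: C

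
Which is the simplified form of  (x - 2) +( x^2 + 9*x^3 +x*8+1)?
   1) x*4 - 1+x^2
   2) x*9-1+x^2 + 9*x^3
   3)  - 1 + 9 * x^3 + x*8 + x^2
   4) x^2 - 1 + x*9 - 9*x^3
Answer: 2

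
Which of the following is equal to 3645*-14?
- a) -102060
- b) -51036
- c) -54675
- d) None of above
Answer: d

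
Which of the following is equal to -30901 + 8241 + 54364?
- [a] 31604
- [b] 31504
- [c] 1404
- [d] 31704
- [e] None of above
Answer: d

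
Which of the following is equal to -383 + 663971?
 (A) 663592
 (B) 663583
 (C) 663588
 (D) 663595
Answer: C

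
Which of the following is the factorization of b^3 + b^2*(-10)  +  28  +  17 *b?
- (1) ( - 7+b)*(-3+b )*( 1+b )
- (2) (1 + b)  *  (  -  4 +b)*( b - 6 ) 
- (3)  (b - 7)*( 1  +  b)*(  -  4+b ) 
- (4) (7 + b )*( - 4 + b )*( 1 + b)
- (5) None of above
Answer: 3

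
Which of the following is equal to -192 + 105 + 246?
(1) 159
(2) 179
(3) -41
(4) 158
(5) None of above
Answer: 1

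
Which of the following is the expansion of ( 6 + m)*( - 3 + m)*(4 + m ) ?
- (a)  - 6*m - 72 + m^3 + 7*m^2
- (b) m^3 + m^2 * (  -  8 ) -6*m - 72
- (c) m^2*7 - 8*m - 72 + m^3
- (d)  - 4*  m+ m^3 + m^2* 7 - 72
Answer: a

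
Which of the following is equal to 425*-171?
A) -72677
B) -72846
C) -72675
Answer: C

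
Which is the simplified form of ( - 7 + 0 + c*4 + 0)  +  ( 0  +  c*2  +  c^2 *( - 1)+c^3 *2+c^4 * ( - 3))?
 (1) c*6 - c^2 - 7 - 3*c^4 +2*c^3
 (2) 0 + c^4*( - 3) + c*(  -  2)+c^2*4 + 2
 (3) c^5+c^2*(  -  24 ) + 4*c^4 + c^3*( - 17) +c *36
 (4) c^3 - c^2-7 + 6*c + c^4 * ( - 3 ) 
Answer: 1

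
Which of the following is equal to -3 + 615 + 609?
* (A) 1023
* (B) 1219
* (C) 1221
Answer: C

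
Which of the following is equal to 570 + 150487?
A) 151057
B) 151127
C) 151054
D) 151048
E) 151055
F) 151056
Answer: A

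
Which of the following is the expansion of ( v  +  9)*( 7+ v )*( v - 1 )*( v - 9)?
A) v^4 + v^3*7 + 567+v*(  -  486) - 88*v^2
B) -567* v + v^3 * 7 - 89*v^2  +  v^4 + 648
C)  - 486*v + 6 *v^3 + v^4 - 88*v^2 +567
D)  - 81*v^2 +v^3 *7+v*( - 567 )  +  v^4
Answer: C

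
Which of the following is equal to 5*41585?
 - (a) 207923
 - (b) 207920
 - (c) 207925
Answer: c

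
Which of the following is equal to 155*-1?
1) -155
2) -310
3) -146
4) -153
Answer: 1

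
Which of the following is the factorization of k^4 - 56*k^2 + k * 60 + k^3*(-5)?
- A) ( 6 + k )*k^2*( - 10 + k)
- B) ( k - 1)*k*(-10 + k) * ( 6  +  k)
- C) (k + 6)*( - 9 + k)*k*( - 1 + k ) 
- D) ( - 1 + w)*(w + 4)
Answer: B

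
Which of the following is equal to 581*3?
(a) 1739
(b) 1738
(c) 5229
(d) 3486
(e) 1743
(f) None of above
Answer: e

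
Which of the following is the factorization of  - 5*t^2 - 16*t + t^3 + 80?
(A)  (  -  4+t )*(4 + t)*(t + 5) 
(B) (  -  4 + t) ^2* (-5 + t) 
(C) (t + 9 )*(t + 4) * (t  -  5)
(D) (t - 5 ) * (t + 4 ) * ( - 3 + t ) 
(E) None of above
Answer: E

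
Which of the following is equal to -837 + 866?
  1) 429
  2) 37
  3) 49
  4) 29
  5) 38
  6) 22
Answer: 4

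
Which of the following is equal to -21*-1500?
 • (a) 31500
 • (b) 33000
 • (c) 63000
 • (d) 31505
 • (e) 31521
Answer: a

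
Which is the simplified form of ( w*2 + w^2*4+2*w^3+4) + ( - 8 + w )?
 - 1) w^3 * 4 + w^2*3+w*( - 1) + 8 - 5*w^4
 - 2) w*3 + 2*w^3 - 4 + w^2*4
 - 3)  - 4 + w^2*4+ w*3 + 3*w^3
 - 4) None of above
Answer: 2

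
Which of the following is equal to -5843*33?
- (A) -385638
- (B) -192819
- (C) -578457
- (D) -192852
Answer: B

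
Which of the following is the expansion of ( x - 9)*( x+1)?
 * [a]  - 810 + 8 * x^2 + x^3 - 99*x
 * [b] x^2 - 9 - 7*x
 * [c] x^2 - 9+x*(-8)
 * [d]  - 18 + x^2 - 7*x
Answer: c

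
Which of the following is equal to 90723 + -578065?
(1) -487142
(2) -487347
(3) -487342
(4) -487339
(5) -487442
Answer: 3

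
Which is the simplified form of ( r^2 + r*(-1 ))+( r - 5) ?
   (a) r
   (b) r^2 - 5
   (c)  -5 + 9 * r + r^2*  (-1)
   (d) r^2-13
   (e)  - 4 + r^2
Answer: b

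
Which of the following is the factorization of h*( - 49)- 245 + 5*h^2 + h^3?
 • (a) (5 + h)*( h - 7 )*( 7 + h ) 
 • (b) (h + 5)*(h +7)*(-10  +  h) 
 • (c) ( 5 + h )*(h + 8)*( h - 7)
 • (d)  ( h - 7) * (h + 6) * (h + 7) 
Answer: a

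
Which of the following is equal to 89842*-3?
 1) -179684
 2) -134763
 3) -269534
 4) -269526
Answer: 4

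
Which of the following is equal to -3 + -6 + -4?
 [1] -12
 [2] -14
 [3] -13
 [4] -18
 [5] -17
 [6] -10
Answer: 3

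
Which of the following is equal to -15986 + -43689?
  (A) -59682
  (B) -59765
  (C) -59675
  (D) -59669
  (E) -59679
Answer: C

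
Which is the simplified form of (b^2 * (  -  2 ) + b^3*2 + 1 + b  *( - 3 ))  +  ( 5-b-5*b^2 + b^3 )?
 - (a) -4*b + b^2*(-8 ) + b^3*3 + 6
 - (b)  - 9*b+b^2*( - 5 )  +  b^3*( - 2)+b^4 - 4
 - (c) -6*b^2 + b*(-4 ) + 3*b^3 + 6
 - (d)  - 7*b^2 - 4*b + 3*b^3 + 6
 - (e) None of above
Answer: d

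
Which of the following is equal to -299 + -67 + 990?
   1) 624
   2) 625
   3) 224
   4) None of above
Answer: 1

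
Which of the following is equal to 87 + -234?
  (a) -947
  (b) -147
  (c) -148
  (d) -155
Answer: b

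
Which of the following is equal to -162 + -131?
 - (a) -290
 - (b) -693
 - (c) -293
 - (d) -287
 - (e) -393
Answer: c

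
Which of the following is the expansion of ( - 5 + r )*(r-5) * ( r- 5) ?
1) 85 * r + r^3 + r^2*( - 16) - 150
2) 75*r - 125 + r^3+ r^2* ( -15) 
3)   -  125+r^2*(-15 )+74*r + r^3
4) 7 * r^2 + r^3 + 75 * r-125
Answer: 2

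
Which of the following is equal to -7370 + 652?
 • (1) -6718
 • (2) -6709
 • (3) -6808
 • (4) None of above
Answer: 1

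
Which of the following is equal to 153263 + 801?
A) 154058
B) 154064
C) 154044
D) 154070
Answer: B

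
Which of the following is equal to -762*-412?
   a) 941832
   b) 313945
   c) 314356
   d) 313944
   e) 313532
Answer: d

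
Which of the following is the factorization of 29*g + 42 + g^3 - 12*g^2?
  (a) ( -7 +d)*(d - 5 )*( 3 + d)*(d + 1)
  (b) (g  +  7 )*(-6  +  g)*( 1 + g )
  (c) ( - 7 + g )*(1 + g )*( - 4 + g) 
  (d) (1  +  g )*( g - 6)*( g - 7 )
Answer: d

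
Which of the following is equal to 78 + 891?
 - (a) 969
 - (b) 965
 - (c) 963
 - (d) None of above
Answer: a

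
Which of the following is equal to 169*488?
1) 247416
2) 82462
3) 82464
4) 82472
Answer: 4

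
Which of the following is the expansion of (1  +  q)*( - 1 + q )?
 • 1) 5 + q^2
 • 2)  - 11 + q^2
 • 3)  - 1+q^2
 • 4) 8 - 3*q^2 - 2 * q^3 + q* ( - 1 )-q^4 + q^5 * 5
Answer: 3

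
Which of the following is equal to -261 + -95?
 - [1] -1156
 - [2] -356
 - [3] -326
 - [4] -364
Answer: 2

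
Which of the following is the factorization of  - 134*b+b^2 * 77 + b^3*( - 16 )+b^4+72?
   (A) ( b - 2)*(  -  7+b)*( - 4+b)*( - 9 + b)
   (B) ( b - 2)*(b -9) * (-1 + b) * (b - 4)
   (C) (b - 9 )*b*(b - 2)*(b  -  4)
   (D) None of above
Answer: B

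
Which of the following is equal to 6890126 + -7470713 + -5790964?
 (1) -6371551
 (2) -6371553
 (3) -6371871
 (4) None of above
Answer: 1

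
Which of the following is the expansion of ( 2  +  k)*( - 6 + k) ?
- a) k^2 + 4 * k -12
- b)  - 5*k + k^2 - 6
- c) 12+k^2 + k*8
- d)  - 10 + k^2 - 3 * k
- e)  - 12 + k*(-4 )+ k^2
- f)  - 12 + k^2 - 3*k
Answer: e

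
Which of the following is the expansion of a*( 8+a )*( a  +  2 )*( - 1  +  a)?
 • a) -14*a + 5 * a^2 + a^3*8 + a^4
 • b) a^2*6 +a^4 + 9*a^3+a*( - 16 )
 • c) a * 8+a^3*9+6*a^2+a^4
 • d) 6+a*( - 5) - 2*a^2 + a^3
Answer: b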